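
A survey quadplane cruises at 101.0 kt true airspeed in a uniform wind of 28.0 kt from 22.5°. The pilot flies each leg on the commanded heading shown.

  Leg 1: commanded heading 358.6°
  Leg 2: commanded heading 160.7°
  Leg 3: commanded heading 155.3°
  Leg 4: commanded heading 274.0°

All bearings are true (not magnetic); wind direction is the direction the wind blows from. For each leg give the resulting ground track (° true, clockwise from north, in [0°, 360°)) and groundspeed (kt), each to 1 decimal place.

Leg 1: track=350.0°, groundspeed=76.2 kt
Leg 2: track=169.4°, groundspeed=123.3 kt
Leg 3: track=165.0°, groundspeed=121.8 kt
Leg 4: track=260.4°, groundspeed=113.0 kt

Leg 1: heading 358.6°; drift -8.6° → track 350.0°, groundspeed 76.2 kt
Leg 2: heading 160.7°; drift +8.7° → track 169.4°, groundspeed 123.3 kt
Leg 3: heading 155.3°; drift +9.7° → track 165.0°, groundspeed 121.8 kt
Leg 4: heading 274.0°; drift -13.6° → track 260.4°, groundspeed 113.0 kt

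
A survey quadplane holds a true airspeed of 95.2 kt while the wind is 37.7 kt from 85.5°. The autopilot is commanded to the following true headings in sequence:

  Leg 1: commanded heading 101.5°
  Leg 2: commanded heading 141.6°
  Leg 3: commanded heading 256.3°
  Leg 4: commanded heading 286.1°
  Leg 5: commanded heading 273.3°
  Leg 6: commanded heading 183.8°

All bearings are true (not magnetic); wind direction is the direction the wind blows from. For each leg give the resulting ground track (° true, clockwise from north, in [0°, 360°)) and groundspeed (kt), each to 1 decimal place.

Leg 1: track=111.5°, groundspeed=59.9 kt
Leg 2: track=164.5°, groundspeed=80.5 kt
Leg 3: track=258.9°, groundspeed=132.6 kt
Leg 4: track=280.3°, groundspeed=131.2 kt
Leg 5: track=271.1°, groundspeed=132.6 kt
Leg 6: track=204.1°, groundspeed=107.3 kt

Leg 1: heading 101.5°; drift +10.0° → track 111.5°, groundspeed 59.9 kt
Leg 2: heading 141.6°; drift +22.9° → track 164.5°, groundspeed 80.5 kt
Leg 3: heading 256.3°; drift +2.6° → track 258.9°, groundspeed 132.6 kt
Leg 4: heading 286.1°; drift -5.8° → track 280.3°, groundspeed 131.2 kt
Leg 5: heading 273.3°; drift -2.2° → track 271.1°, groundspeed 132.6 kt
Leg 6: heading 183.8°; drift +20.3° → track 204.1°, groundspeed 107.3 kt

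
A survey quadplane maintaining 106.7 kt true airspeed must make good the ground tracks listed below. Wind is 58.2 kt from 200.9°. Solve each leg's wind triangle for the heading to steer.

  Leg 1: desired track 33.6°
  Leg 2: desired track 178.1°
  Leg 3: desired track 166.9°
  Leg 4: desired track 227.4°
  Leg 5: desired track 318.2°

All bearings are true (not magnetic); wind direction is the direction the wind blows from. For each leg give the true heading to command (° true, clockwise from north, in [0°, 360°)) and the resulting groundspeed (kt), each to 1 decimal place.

Leg 1: desired track 33.6°; wind correction +6.9° → command heading 40.5°, groundspeed 162.7 kt
Leg 2: desired track 178.1°; wind correction +12.2° → command heading 190.3°, groundspeed 50.6 kt
Leg 3: desired track 166.9°; wind correction +17.8° → command heading 184.7°, groundspeed 53.4 kt
Leg 4: desired track 227.4°; wind correction -14.1° → command heading 213.3°, groundspeed 51.4 kt
Leg 5: desired track 318.2°; wind correction -29.0° → command heading 289.2°, groundspeed 120.0 kt

Leg 1: heading=40.5°, groundspeed=162.7 kt
Leg 2: heading=190.3°, groundspeed=50.6 kt
Leg 3: heading=184.7°, groundspeed=53.4 kt
Leg 4: heading=213.3°, groundspeed=51.4 kt
Leg 5: heading=289.2°, groundspeed=120.0 kt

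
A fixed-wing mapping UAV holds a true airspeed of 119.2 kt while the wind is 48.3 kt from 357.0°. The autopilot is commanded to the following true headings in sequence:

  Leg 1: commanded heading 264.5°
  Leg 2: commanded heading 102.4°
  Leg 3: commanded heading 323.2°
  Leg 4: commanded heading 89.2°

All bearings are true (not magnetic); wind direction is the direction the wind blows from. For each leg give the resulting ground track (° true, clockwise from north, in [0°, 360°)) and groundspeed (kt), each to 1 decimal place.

Leg 1: heading 264.5°; drift -21.7° → track 242.8°, groundspeed 130.6 kt
Leg 2: heading 102.4°; drift +19.4° → track 121.8°, groundspeed 140.0 kt
Leg 3: heading 323.2°; drift -18.8° → track 304.4°, groundspeed 83.5 kt
Leg 4: heading 89.2°; drift +21.7° → track 110.9°, groundspeed 130.3 kt

Leg 1: track=242.8°, groundspeed=130.6 kt
Leg 2: track=121.8°, groundspeed=140.0 kt
Leg 3: track=304.4°, groundspeed=83.5 kt
Leg 4: track=110.9°, groundspeed=130.3 kt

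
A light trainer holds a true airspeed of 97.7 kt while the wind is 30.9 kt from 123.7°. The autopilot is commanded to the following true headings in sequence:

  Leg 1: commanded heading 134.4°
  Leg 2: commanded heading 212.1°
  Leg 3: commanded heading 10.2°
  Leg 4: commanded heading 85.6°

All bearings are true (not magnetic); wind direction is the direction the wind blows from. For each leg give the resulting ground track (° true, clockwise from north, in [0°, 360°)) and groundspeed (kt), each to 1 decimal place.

Leg 1: heading 134.4°; drift +4.9° → track 139.3°, groundspeed 67.6 kt
Leg 2: heading 212.1°; drift +17.7° → track 229.8°, groundspeed 101.6 kt
Leg 3: heading 10.2°; drift -14.4° → track 355.8°, groundspeed 113.6 kt
Leg 4: heading 85.6°; drift -14.6° → track 71.0°, groundspeed 75.8 kt

Leg 1: track=139.3°, groundspeed=67.6 kt
Leg 2: track=229.8°, groundspeed=101.6 kt
Leg 3: track=355.8°, groundspeed=113.6 kt
Leg 4: track=71.0°, groundspeed=75.8 kt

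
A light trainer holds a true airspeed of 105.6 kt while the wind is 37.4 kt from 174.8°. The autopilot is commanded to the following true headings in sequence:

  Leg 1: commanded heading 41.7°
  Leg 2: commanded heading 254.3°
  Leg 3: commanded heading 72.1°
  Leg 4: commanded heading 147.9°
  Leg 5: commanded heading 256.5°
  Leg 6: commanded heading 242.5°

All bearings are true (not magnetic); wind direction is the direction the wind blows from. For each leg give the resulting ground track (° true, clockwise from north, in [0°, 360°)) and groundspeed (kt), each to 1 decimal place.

Leg 1: track=29.9°, groundspeed=134.0 kt
Leg 2: track=274.7°, groundspeed=105.4 kt
Leg 3: track=54.3°, groundspeed=119.5 kt
Leg 4: track=134.7°, groundspeed=74.2 kt
Leg 5: track=276.8°, groundspeed=106.8 kt
Leg 6: track=263.2°, groundspeed=97.7 kt

Leg 1: heading 41.7°; drift -11.8° → track 29.9°, groundspeed 134.0 kt
Leg 2: heading 254.3°; drift +20.4° → track 274.7°, groundspeed 105.4 kt
Leg 3: heading 72.1°; drift -17.8° → track 54.3°, groundspeed 119.5 kt
Leg 4: heading 147.9°; drift -13.2° → track 134.7°, groundspeed 74.2 kt
Leg 5: heading 256.5°; drift +20.3° → track 276.8°, groundspeed 106.8 kt
Leg 6: heading 242.5°; drift +20.7° → track 263.2°, groundspeed 97.7 kt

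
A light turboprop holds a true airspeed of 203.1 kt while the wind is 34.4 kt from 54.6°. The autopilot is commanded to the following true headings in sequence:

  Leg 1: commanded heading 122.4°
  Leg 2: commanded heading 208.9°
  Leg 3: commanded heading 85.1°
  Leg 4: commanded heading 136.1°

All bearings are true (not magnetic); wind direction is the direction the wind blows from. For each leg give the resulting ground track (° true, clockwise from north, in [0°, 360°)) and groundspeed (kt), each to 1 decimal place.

Leg 1: heading 122.4°; drift +9.5° → track 131.9°, groundspeed 192.8 kt
Leg 2: heading 208.9°; drift +3.6° → track 212.5°, groundspeed 234.6 kt
Leg 3: heading 85.1°; drift +5.7° → track 90.8°, groundspeed 174.3 kt
Leg 4: heading 136.1°; drift +9.7° → track 145.8°, groundspeed 200.9 kt

Leg 1: track=131.9°, groundspeed=192.8 kt
Leg 2: track=212.5°, groundspeed=234.6 kt
Leg 3: track=90.8°, groundspeed=174.3 kt
Leg 4: track=145.8°, groundspeed=200.9 kt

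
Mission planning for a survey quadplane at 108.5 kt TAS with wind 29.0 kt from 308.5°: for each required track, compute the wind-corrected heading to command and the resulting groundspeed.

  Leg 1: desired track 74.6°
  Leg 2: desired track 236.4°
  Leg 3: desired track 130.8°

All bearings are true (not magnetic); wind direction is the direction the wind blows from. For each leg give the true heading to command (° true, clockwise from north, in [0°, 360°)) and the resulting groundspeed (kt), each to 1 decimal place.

Leg 1: heading=62.1°, groundspeed=123.0 kt
Leg 2: heading=251.1°, groundspeed=96.0 kt
Leg 3: heading=131.4°, groundspeed=137.5 kt

Leg 1: desired track 74.6°; wind correction -12.5° → command heading 62.1°, groundspeed 123.0 kt
Leg 2: desired track 236.4°; wind correction +14.7° → command heading 251.1°, groundspeed 96.0 kt
Leg 3: desired track 130.8°; wind correction +0.6° → command heading 131.4°, groundspeed 137.5 kt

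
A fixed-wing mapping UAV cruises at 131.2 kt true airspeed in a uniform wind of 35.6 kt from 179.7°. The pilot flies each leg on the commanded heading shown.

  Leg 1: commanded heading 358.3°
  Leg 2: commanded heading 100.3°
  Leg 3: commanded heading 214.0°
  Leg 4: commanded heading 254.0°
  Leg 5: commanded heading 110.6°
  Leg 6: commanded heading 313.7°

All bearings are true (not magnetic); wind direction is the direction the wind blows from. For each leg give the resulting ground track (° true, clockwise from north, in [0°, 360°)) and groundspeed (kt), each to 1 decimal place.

Leg 1: heading 358.3°; drift +0.3° → track 358.6°, groundspeed 166.8 kt
Leg 2: heading 100.3°; drift -15.7° → track 84.6°, groundspeed 129.5 kt
Leg 3: heading 214.0°; drift +11.1° → track 225.1°, groundspeed 103.7 kt
Leg 4: heading 254.0°; drift +15.7° → track 269.7°, groundspeed 126.3 kt
Leg 5: heading 110.6°; drift -15.7° → track 94.9°, groundspeed 123.1 kt
Leg 6: heading 313.7°; drift +9.3° → track 323.0°, groundspeed 158.0 kt

Leg 1: track=358.6°, groundspeed=166.8 kt
Leg 2: track=84.6°, groundspeed=129.5 kt
Leg 3: track=225.1°, groundspeed=103.7 kt
Leg 4: track=269.7°, groundspeed=126.3 kt
Leg 5: track=94.9°, groundspeed=123.1 kt
Leg 6: track=323.0°, groundspeed=158.0 kt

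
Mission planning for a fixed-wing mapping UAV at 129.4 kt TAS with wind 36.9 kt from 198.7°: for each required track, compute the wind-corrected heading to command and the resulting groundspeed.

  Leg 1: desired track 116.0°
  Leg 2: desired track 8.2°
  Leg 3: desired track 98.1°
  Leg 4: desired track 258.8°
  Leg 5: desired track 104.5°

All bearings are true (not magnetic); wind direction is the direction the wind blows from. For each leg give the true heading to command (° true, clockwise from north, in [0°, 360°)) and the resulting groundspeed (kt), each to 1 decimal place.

Leg 1: heading=132.4°, groundspeed=119.4 kt
Leg 2: heading=5.2°, groundspeed=165.5 kt
Leg 3: heading=114.4°, groundspeed=131.0 kt
Leg 4: heading=244.5°, groundspeed=107.0 kt
Leg 5: heading=121.0°, groundspeed=126.8 kt

Leg 1: desired track 116.0°; wind correction +16.4° → command heading 132.4°, groundspeed 119.4 kt
Leg 2: desired track 8.2°; wind correction -3.0° → command heading 5.2°, groundspeed 165.5 kt
Leg 3: desired track 98.1°; wind correction +16.3° → command heading 114.4°, groundspeed 131.0 kt
Leg 4: desired track 258.8°; wind correction -14.3° → command heading 244.5°, groundspeed 107.0 kt
Leg 5: desired track 104.5°; wind correction +16.5° → command heading 121.0°, groundspeed 126.8 kt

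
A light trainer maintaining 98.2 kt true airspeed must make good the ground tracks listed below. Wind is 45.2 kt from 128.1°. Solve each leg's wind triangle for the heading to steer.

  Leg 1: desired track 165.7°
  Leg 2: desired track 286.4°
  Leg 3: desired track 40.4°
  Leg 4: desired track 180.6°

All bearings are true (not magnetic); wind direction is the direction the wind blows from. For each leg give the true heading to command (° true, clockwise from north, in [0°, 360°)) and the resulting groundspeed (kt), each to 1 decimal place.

Leg 1: heading=149.4°, groundspeed=58.4 kt
Leg 2: heading=276.6°, groundspeed=138.8 kt
Leg 3: heading=67.8°, groundspeed=85.4 kt
Leg 4: heading=159.2°, groundspeed=63.9 kt

Leg 1: desired track 165.7°; wind correction -16.3° → command heading 149.4°, groundspeed 58.4 kt
Leg 2: desired track 286.4°; wind correction -9.8° → command heading 276.6°, groundspeed 138.8 kt
Leg 3: desired track 40.4°; wind correction +27.4° → command heading 67.8°, groundspeed 85.4 kt
Leg 4: desired track 180.6°; wind correction -21.4° → command heading 159.2°, groundspeed 63.9 kt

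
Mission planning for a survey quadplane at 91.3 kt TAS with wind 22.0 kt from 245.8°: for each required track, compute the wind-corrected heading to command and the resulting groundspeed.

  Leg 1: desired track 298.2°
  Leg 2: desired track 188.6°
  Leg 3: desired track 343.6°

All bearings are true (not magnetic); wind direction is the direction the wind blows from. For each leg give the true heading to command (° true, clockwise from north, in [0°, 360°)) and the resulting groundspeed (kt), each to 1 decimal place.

Leg 1: desired track 298.2°; wind correction -11.0° → command heading 287.2°, groundspeed 76.2 kt
Leg 2: desired track 188.6°; wind correction +11.7° → command heading 200.3°, groundspeed 77.5 kt
Leg 3: desired track 343.6°; wind correction -13.8° → command heading 329.8°, groundspeed 91.6 kt

Leg 1: heading=287.2°, groundspeed=76.2 kt
Leg 2: heading=200.3°, groundspeed=77.5 kt
Leg 3: heading=329.8°, groundspeed=91.6 kt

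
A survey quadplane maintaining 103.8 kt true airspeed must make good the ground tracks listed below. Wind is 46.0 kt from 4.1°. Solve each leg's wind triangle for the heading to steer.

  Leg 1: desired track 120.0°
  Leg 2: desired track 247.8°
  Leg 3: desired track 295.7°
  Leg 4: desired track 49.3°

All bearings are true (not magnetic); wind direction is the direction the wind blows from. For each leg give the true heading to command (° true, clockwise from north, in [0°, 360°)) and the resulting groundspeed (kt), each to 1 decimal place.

Leg 1: heading=96.5°, groundspeed=115.3 kt
Leg 2: heading=271.2°, groundspeed=115.6 kt
Leg 3: heading=320.0°, groundspeed=77.6 kt
Leg 4: heading=31.0°, groundspeed=66.1 kt

Leg 1: desired track 120.0°; wind correction -23.5° → command heading 96.5°, groundspeed 115.3 kt
Leg 2: desired track 247.8°; wind correction +23.4° → command heading 271.2°, groundspeed 115.6 kt
Leg 3: desired track 295.7°; wind correction +24.3° → command heading 320.0°, groundspeed 77.6 kt
Leg 4: desired track 49.3°; wind correction -18.3° → command heading 31.0°, groundspeed 66.1 kt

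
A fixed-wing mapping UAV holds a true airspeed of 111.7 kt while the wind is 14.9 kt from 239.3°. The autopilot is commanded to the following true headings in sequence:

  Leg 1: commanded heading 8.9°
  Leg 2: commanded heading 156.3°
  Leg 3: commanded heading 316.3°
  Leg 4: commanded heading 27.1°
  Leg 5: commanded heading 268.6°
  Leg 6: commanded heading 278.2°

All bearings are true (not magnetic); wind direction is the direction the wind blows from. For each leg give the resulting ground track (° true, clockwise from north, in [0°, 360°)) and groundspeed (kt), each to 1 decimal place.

Leg 1: heading 8.9°; drift +5.4° → track 14.3°, groundspeed 121.7 kt
Leg 2: heading 156.3°; drift -7.7° → track 148.6°, groundspeed 110.9 kt
Leg 3: heading 316.3°; drift +7.6° → track 323.9°, groundspeed 109.3 kt
Leg 4: heading 27.1°; drift +3.7° → track 30.8°, groundspeed 124.6 kt
Leg 5: heading 268.6°; drift +4.2° → track 272.8°, groundspeed 99.0 kt
Leg 6: heading 278.2°; drift +5.3° → track 283.5°, groundspeed 100.5 kt

Leg 1: track=14.3°, groundspeed=121.7 kt
Leg 2: track=148.6°, groundspeed=110.9 kt
Leg 3: track=323.9°, groundspeed=109.3 kt
Leg 4: track=30.8°, groundspeed=124.6 kt
Leg 5: track=272.8°, groundspeed=99.0 kt
Leg 6: track=283.5°, groundspeed=100.5 kt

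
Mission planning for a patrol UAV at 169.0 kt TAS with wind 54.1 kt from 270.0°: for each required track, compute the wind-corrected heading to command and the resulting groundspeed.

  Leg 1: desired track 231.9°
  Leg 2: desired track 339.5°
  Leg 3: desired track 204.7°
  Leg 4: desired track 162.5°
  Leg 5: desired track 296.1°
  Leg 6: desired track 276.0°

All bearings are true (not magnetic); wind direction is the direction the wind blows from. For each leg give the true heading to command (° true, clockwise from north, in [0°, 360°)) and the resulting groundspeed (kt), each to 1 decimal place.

Leg 1: desired track 231.9°; wind correction +11.4° → command heading 243.3°, groundspeed 123.1 kt
Leg 2: desired track 339.5°; wind correction -17.4° → command heading 322.1°, groundspeed 142.3 kt
Leg 3: desired track 204.7°; wind correction +16.9° → command heading 221.6°, groundspeed 139.1 kt
Leg 4: desired track 162.5°; wind correction +17.8° → command heading 180.3°, groundspeed 177.2 kt
Leg 5: desired track 296.1°; wind correction -8.1° → command heading 288.0°, groundspeed 118.7 kt
Leg 6: desired track 276.0°; wind correction -1.9° → command heading 274.1°, groundspeed 115.1 kt

Leg 1: heading=243.3°, groundspeed=123.1 kt
Leg 2: heading=322.1°, groundspeed=142.3 kt
Leg 3: heading=221.6°, groundspeed=139.1 kt
Leg 4: heading=180.3°, groundspeed=177.2 kt
Leg 5: heading=288.0°, groundspeed=118.7 kt
Leg 6: heading=274.1°, groundspeed=115.1 kt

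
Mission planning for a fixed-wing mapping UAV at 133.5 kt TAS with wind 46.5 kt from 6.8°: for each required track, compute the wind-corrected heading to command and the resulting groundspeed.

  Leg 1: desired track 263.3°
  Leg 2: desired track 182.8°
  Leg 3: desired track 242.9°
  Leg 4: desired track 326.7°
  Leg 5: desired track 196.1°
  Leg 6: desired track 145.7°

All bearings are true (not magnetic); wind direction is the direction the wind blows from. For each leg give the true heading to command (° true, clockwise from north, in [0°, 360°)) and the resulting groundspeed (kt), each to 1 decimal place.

Leg 1: heading=283.1°, groundspeed=136.5 kt
Leg 2: heading=181.4°, groundspeed=179.8 kt
Leg 3: heading=259.7°, groundspeed=153.7 kt
Leg 4: heading=339.7°, groundspeed=94.5 kt
Leg 5: heading=199.3°, groundspeed=179.2 kt
Leg 6: heading=132.5°, groundspeed=165.0 kt

Leg 1: desired track 263.3°; wind correction +19.8° → command heading 283.1°, groundspeed 136.5 kt
Leg 2: desired track 182.8°; wind correction -1.4° → command heading 181.4°, groundspeed 179.8 kt
Leg 3: desired track 242.9°; wind correction +16.8° → command heading 259.7°, groundspeed 153.7 kt
Leg 4: desired track 326.7°; wind correction +13.0° → command heading 339.7°, groundspeed 94.5 kt
Leg 5: desired track 196.1°; wind correction +3.2° → command heading 199.3°, groundspeed 179.2 kt
Leg 6: desired track 145.7°; wind correction -13.2° → command heading 132.5°, groundspeed 165.0 kt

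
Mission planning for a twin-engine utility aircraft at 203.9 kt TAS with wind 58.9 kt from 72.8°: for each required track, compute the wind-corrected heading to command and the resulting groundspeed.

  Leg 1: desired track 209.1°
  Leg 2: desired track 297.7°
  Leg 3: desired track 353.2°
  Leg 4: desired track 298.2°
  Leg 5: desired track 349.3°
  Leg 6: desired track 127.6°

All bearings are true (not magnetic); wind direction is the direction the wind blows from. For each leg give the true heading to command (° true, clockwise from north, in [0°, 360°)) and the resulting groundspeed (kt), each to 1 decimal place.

Leg 1: heading=197.6°, groundspeed=242.4 kt
Leg 2: heading=309.5°, groundspeed=241.3 kt
Leg 3: heading=9.7°, groundspeed=184.9 kt
Leg 4: heading=310.1°, groundspeed=240.9 kt
Leg 5: heading=6.0°, groundspeed=188.7 kt
Leg 6: heading=113.9°, groundspeed=164.2 kt

Leg 1: desired track 209.1°; wind correction -11.5° → command heading 197.6°, groundspeed 242.4 kt
Leg 2: desired track 297.7°; wind correction +11.8° → command heading 309.5°, groundspeed 241.3 kt
Leg 3: desired track 353.2°; wind correction +16.5° → command heading 9.7°, groundspeed 184.9 kt
Leg 4: desired track 298.2°; wind correction +11.9° → command heading 310.1°, groundspeed 240.9 kt
Leg 5: desired track 349.3°; wind correction +16.7° → command heading 6.0°, groundspeed 188.7 kt
Leg 6: desired track 127.6°; wind correction -13.7° → command heading 113.9°, groundspeed 164.2 kt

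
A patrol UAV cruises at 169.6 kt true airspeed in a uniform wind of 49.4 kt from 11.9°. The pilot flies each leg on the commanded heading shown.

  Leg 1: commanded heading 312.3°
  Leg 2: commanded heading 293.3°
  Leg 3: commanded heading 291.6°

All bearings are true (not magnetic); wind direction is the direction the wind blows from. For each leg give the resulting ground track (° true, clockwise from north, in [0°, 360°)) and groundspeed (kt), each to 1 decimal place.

Leg 1: heading 312.3°; drift -16.4° → track 295.9°, groundspeed 150.7 kt
Leg 2: heading 293.3°; drift -16.9° → track 276.4°, groundspeed 167.0 kt
Leg 3: heading 291.6°; drift -16.8° → track 274.8°, groundspeed 168.5 kt

Leg 1: track=295.9°, groundspeed=150.7 kt
Leg 2: track=276.4°, groundspeed=167.0 kt
Leg 3: track=274.8°, groundspeed=168.5 kt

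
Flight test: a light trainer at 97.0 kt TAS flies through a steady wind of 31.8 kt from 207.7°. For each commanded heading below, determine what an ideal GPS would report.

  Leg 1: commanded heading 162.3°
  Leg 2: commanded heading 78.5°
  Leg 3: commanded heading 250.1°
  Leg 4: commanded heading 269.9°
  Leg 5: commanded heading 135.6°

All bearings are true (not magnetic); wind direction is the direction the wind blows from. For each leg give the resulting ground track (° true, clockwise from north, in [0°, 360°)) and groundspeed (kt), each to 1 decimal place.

Leg 1: heading 162.3°; drift -16.9° → track 145.4°, groundspeed 78.0 kt
Leg 2: heading 78.5°; drift -11.9° → track 66.6°, groundspeed 119.7 kt
Leg 3: heading 250.1°; drift +16.3° → track 266.4°, groundspeed 76.6 kt
Leg 4: heading 269.9°; drift +18.9° → track 288.8°, groundspeed 86.9 kt
Leg 5: heading 135.6°; drift -19.1° → track 116.5°, groundspeed 92.3 kt

Leg 1: track=145.4°, groundspeed=78.0 kt
Leg 2: track=66.6°, groundspeed=119.7 kt
Leg 3: track=266.4°, groundspeed=76.6 kt
Leg 4: track=288.8°, groundspeed=86.9 kt
Leg 5: track=116.5°, groundspeed=92.3 kt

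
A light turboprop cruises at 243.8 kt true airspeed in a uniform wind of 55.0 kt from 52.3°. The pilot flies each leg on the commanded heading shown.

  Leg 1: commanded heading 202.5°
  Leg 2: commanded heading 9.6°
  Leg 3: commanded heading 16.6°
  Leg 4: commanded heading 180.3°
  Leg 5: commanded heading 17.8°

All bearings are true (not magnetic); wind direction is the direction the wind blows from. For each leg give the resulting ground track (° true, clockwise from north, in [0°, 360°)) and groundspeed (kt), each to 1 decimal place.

Leg 1: heading 202.5°; drift +5.4° → track 207.9°, groundspeed 292.8 kt
Leg 2: heading 9.6°; drift -10.4° → track 359.2°, groundspeed 206.8 kt
Leg 3: heading 16.6°; drift -9.2° → track 7.4°, groundspeed 201.7 kt
Leg 4: heading 180.3°; drift +8.9° → track 189.2°, groundspeed 281.0 kt
Leg 5: heading 17.8°; drift -8.9° → track 8.9°, groundspeed 200.9 kt

Leg 1: track=207.9°, groundspeed=292.8 kt
Leg 2: track=359.2°, groundspeed=206.8 kt
Leg 3: track=7.4°, groundspeed=201.7 kt
Leg 4: track=189.2°, groundspeed=281.0 kt
Leg 5: track=8.9°, groundspeed=200.9 kt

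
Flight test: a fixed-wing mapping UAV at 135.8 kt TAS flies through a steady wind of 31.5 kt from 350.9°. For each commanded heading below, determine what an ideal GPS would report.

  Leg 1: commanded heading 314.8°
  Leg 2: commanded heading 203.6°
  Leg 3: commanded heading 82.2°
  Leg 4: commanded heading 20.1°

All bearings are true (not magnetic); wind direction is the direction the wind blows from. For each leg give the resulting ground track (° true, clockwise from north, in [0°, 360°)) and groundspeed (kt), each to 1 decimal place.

Leg 1: heading 314.8°; drift -9.5° → track 305.3°, groundspeed 111.9 kt
Leg 2: heading 203.6°; drift -6.0° → track 197.6°, groundspeed 163.2 kt
Leg 3: heading 82.2°; drift +13.0° → track 95.2°, groundspeed 140.1 kt
Leg 4: heading 20.1°; drift +8.1° → track 28.2°, groundspeed 109.4 kt

Leg 1: track=305.3°, groundspeed=111.9 kt
Leg 2: track=197.6°, groundspeed=163.2 kt
Leg 3: track=95.2°, groundspeed=140.1 kt
Leg 4: track=28.2°, groundspeed=109.4 kt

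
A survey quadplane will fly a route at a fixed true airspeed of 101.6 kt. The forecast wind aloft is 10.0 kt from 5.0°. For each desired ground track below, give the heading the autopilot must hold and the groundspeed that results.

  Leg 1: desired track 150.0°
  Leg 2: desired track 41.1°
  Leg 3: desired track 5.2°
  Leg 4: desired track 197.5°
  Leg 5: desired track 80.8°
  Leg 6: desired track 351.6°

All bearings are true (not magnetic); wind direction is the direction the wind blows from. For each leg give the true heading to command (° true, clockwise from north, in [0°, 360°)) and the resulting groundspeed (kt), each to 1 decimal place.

Leg 1: desired track 150.0°; wind correction -3.2° → command heading 146.8°, groundspeed 109.6 kt
Leg 2: desired track 41.1°; wind correction -3.3° → command heading 37.8°, groundspeed 93.3 kt
Leg 3: desired track 5.2°; wind correction +0.0° → command heading 5.2°, groundspeed 91.6 kt
Leg 4: desired track 197.5°; wind correction +1.2° → command heading 198.7°, groundspeed 111.3 kt
Leg 5: desired track 80.8°; wind correction -5.5° → command heading 75.3°, groundspeed 98.7 kt
Leg 6: desired track 351.6°; wind correction +1.3° → command heading 352.9°, groundspeed 91.8 kt

Leg 1: heading=146.8°, groundspeed=109.6 kt
Leg 2: heading=37.8°, groundspeed=93.3 kt
Leg 3: heading=5.2°, groundspeed=91.6 kt
Leg 4: heading=198.7°, groundspeed=111.3 kt
Leg 5: heading=75.3°, groundspeed=98.7 kt
Leg 6: heading=352.9°, groundspeed=91.8 kt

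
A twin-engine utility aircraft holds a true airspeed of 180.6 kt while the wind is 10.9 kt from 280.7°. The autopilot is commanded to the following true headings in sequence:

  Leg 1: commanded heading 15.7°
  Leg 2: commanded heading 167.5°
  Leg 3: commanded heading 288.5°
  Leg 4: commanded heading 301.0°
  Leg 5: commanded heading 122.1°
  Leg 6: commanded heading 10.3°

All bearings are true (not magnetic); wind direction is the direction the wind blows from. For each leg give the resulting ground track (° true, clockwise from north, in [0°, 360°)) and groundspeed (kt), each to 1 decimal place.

Leg 1: track=19.1°, groundspeed=181.9 kt
Leg 2: track=164.4°, groundspeed=185.2 kt
Leg 3: track=289.0°, groundspeed=169.8 kt
Leg 4: track=302.3°, groundspeed=170.4 kt
Leg 5: track=120.9°, groundspeed=190.8 kt
Leg 6: track=13.8°, groundspeed=180.9 kt

Leg 1: heading 15.7°; drift +3.4° → track 19.1°, groundspeed 181.9 kt
Leg 2: heading 167.5°; drift -3.1° → track 164.4°, groundspeed 185.2 kt
Leg 3: heading 288.5°; drift +0.5° → track 289.0°, groundspeed 169.8 kt
Leg 4: heading 301.0°; drift +1.3° → track 302.3°, groundspeed 170.4 kt
Leg 5: heading 122.1°; drift -1.2° → track 120.9°, groundspeed 190.8 kt
Leg 6: heading 10.3°; drift +3.5° → track 13.8°, groundspeed 180.9 kt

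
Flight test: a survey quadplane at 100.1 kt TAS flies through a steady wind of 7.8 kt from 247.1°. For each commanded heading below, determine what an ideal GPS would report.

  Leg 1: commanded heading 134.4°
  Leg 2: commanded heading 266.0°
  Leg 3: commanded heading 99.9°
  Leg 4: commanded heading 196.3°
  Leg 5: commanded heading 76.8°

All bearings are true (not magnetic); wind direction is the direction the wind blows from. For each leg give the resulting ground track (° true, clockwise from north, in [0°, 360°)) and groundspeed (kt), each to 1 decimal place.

Leg 1: track=130.4°, groundspeed=103.4 kt
Leg 2: track=267.6°, groundspeed=92.8 kt
Leg 3: track=97.6°, groundspeed=106.7 kt
Leg 4: track=192.7°, groundspeed=95.4 kt
Leg 5: track=76.1°, groundspeed=107.8 kt

Leg 1: heading 134.4°; drift -4.0° → track 130.4°, groundspeed 103.4 kt
Leg 2: heading 266.0°; drift +1.6° → track 267.6°, groundspeed 92.8 kt
Leg 3: heading 99.9°; drift -2.3° → track 97.6°, groundspeed 106.7 kt
Leg 4: heading 196.3°; drift -3.6° → track 192.7°, groundspeed 95.4 kt
Leg 5: heading 76.8°; drift -0.7° → track 76.1°, groundspeed 107.8 kt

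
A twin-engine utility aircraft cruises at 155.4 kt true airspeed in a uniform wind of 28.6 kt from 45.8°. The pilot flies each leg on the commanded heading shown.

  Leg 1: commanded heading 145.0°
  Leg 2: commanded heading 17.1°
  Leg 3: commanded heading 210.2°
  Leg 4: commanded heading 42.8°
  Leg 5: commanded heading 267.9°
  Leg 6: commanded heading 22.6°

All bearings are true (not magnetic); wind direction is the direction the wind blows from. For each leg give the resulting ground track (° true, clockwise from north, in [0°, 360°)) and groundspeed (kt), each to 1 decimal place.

Leg 1: track=155.0°, groundspeed=162.4 kt
Leg 2: track=11.1°, groundspeed=131.0 kt
Leg 3: track=212.6°, groundspeed=183.1 kt
Leg 4: track=42.1°, groundspeed=126.8 kt
Leg 5: track=261.7°, groundspeed=177.7 kt
Leg 6: track=17.6°, groundspeed=129.6 kt

Leg 1: heading 145.0°; drift +10.0° → track 155.0°, groundspeed 162.4 kt
Leg 2: heading 17.1°; drift -6.0° → track 11.1°, groundspeed 131.0 kt
Leg 3: heading 210.2°; drift +2.4° → track 212.6°, groundspeed 183.1 kt
Leg 4: heading 42.8°; drift -0.7° → track 42.1°, groundspeed 126.8 kt
Leg 5: heading 267.9°; drift -6.2° → track 261.7°, groundspeed 177.7 kt
Leg 6: heading 22.6°; drift -5.0° → track 17.6°, groundspeed 129.6 kt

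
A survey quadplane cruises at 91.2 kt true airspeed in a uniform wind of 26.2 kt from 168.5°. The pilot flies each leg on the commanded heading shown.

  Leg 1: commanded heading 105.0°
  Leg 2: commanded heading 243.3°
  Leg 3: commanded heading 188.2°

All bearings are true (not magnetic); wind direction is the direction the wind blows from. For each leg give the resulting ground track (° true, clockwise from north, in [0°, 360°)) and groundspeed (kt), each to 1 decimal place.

Leg 1: track=88.6°, groundspeed=82.9 kt
Leg 2: track=260.0°, groundspeed=88.0 kt
Leg 3: track=195.8°, groundspeed=67.1 kt

Leg 1: heading 105.0°; drift -16.4° → track 88.6°, groundspeed 82.9 kt
Leg 2: heading 243.3°; drift +16.7° → track 260.0°, groundspeed 88.0 kt
Leg 3: heading 188.2°; drift +7.6° → track 195.8°, groundspeed 67.1 kt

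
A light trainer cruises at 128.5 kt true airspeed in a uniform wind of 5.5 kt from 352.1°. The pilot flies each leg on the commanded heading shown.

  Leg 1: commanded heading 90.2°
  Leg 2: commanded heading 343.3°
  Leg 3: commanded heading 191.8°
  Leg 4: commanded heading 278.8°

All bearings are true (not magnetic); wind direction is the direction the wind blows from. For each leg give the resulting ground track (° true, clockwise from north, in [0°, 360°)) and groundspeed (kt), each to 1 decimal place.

Leg 1: heading 90.2°; drift +2.4° → track 92.6°, groundspeed 129.4 kt
Leg 2: heading 343.3°; drift -0.4° → track 342.9°, groundspeed 123.1 kt
Leg 3: heading 191.8°; drift -0.8° → track 191.0°, groundspeed 133.7 kt
Leg 4: heading 278.8°; drift -2.4° → track 276.4°, groundspeed 127.0 kt

Leg 1: track=92.6°, groundspeed=129.4 kt
Leg 2: track=342.9°, groundspeed=123.1 kt
Leg 3: track=191.0°, groundspeed=133.7 kt
Leg 4: track=276.4°, groundspeed=127.0 kt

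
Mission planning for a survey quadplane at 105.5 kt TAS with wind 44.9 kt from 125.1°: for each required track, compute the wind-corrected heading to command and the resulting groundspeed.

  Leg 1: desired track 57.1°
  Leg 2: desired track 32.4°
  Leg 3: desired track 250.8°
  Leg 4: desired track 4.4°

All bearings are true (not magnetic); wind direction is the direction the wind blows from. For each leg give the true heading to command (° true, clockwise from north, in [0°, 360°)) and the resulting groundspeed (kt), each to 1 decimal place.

Leg 1: desired track 57.1°; wind correction +23.2° → command heading 80.3°, groundspeed 80.1 kt
Leg 2: desired track 32.4°; wind correction +25.2° → command heading 57.6°, groundspeed 97.6 kt
Leg 3: desired track 250.8°; wind correction -20.2° → command heading 230.6°, groundspeed 125.2 kt
Leg 4: desired track 4.4°; wind correction +21.5° → command heading 25.9°, groundspeed 121.1 kt

Leg 1: heading=80.3°, groundspeed=80.1 kt
Leg 2: heading=57.6°, groundspeed=97.6 kt
Leg 3: heading=230.6°, groundspeed=125.2 kt
Leg 4: heading=25.9°, groundspeed=121.1 kt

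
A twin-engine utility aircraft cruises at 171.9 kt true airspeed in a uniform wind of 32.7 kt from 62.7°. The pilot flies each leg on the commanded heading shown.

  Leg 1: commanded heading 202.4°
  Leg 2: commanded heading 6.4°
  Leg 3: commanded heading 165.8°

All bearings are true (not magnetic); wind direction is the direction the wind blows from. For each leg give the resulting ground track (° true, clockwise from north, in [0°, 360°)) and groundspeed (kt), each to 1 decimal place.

Leg 1: track=208.5°, groundspeed=198.0 kt
Leg 2: track=356.4°, groundspeed=156.1 kt
Leg 3: track=175.9°, groundspeed=182.1 kt

Leg 1: heading 202.4°; drift +6.1° → track 208.5°, groundspeed 198.0 kt
Leg 2: heading 6.4°; drift -10.0° → track 356.4°, groundspeed 156.1 kt
Leg 3: heading 165.8°; drift +10.1° → track 175.9°, groundspeed 182.1 kt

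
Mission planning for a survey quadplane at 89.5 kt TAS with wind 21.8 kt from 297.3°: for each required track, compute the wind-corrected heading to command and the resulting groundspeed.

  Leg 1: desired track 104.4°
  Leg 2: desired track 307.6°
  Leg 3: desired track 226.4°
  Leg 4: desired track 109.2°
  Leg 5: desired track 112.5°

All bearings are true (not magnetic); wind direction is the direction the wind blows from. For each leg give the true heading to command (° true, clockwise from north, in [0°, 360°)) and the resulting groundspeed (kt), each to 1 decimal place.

Leg 1: desired track 104.4°; wind correction -3.1° → command heading 101.3°, groundspeed 110.6 kt
Leg 2: desired track 307.6°; wind correction -2.5° → command heading 305.1°, groundspeed 68.0 kt
Leg 3: desired track 226.4°; wind correction +13.3° → command heading 239.7°, groundspeed 80.0 kt
Leg 4: desired track 109.2°; wind correction -2.0° → command heading 107.2°, groundspeed 111.0 kt
Leg 5: desired track 112.5°; wind correction -1.2° → command heading 111.3°, groundspeed 111.2 kt

Leg 1: heading=101.3°, groundspeed=110.6 kt
Leg 2: heading=305.1°, groundspeed=68.0 kt
Leg 3: heading=239.7°, groundspeed=80.0 kt
Leg 4: heading=107.2°, groundspeed=111.0 kt
Leg 5: heading=111.3°, groundspeed=111.2 kt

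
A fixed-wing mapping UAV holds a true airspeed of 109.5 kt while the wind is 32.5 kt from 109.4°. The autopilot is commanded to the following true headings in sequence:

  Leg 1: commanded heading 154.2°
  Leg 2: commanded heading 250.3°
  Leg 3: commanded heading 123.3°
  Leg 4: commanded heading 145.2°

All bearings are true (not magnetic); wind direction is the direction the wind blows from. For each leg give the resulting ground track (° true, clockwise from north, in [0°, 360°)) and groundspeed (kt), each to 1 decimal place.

Leg 1: heading 154.2°; drift +14.8° → track 169.0°, groundspeed 89.4 kt
Leg 2: heading 250.3°; drift +8.7° → track 259.0°, groundspeed 136.3 kt
Leg 3: heading 123.3°; drift +5.7° → track 129.0°, groundspeed 78.3 kt
Leg 4: heading 145.2°; drift +12.9° → track 158.1°, groundspeed 85.3 kt

Leg 1: track=169.0°, groundspeed=89.4 kt
Leg 2: track=259.0°, groundspeed=136.3 kt
Leg 3: track=129.0°, groundspeed=78.3 kt
Leg 4: track=158.1°, groundspeed=85.3 kt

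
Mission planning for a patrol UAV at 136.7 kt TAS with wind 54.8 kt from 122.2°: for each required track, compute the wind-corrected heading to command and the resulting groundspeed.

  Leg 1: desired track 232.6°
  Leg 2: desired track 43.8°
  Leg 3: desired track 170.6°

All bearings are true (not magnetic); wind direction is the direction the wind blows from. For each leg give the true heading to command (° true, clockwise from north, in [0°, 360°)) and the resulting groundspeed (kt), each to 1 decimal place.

Leg 1: desired track 232.6°; wind correction -22.1° → command heading 210.5°, groundspeed 145.8 kt
Leg 2: desired track 43.8°; wind correction +23.1° → command heading 66.9°, groundspeed 114.7 kt
Leg 3: desired track 170.6°; wind correction -17.4° → command heading 153.2°, groundspeed 94.0 kt

Leg 1: heading=210.5°, groundspeed=145.8 kt
Leg 2: heading=66.9°, groundspeed=114.7 kt
Leg 3: heading=153.2°, groundspeed=94.0 kt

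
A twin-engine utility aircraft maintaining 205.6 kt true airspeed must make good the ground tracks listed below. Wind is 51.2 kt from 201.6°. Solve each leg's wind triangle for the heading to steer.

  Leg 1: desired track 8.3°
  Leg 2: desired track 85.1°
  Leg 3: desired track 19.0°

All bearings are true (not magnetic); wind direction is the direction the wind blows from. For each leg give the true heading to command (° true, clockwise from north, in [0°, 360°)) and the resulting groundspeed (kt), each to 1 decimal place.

Leg 1: desired track 8.3°; wind correction -3.3° → command heading 5.0°, groundspeed 255.1 kt
Leg 2: desired track 85.1°; wind correction +12.9° → command heading 98.0°, groundspeed 223.3 kt
Leg 3: desired track 19.0°; wind correction -0.6° → command heading 18.4°, groundspeed 256.7 kt

Leg 1: heading=5.0°, groundspeed=255.1 kt
Leg 2: heading=98.0°, groundspeed=223.3 kt
Leg 3: heading=18.4°, groundspeed=256.7 kt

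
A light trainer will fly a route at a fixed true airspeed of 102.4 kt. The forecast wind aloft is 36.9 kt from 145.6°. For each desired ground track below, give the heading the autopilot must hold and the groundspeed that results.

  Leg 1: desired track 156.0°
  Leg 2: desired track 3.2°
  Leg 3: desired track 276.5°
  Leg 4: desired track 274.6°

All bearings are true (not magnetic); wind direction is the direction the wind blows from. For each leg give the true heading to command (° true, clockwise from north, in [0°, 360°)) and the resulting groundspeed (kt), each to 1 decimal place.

Leg 1: heading=152.3°, groundspeed=65.9 kt
Leg 2: heading=15.9°, groundspeed=129.1 kt
Leg 3: heading=260.7°, groundspeed=122.7 kt
Leg 4: heading=258.3°, groundspeed=121.5 kt

Leg 1: desired track 156.0°; wind correction -3.7° → command heading 152.3°, groundspeed 65.9 kt
Leg 2: desired track 3.2°; wind correction +12.7° → command heading 15.9°, groundspeed 129.1 kt
Leg 3: desired track 276.5°; wind correction -15.8° → command heading 260.7°, groundspeed 122.7 kt
Leg 4: desired track 274.6°; wind correction -16.3° → command heading 258.3°, groundspeed 121.5 kt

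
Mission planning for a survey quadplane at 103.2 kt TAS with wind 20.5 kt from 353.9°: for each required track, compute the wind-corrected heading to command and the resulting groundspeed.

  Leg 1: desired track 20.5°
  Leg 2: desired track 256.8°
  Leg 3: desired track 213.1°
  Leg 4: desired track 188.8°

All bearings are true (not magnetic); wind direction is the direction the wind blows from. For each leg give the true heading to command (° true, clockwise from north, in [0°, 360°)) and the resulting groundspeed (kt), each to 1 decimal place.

Leg 1: heading=15.4°, groundspeed=84.5 kt
Leg 2: heading=268.2°, groundspeed=103.7 kt
Leg 3: heading=220.3°, groundspeed=118.3 kt
Leg 4: heading=191.7°, groundspeed=122.9 kt

Leg 1: desired track 20.5°; wind correction -5.1° → command heading 15.4°, groundspeed 84.5 kt
Leg 2: desired track 256.8°; wind correction +11.4° → command heading 268.2°, groundspeed 103.7 kt
Leg 3: desired track 213.1°; wind correction +7.2° → command heading 220.3°, groundspeed 118.3 kt
Leg 4: desired track 188.8°; wind correction +2.9° → command heading 191.7°, groundspeed 122.9 kt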